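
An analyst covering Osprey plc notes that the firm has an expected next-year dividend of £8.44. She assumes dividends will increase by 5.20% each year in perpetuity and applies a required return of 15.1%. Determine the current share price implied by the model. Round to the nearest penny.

£85.25

Gordon growth model: P₀ = D₁/(r − g), with D₁ = 8.44 given directly.
P₀ = 8.4400 / (0.151 − 0.052) = 8.4400 / 0.099 = 85.2525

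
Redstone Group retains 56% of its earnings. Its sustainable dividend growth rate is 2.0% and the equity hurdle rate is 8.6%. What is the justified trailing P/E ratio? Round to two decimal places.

6.80

Payout ratio b = 1 − 0.56 = 0.44.
Justified trailing P/E = b(1+g)/(r−g) = 0.44×(1+0.02)/(0.086−0.02) = 6.8000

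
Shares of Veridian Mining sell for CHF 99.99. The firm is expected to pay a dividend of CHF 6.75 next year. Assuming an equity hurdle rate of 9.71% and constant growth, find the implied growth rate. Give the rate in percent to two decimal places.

From P₀ = D₁/(r − g), the implied growth is g = r − D₁/P₀.
g = 0.0971 − 6.75/99.99 = 0.0971 − 0.06751 = 0.02959

2.96%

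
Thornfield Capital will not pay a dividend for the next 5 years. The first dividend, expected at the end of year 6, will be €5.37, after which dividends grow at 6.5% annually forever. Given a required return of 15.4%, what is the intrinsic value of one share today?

Deferred-dividend DDM. At t=5 the remaining stream is a growing perpetuity with first payment D_6 = 5.37.
V_5 = D_6/(r−g) = 5.37/(0.154−0.065) = 60.3371
P₀ = V_5/(1+r)^5 = 60.3371/(1+0.154)^5 = 29.4819

€29.48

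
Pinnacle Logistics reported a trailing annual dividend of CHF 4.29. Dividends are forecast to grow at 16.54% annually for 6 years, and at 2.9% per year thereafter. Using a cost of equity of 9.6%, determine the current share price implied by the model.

Two-stage DDM. Project D₁…D_6 at 0.1654, terminal growth 0.029, discount at r = 0.096.
D_1 = 4.9996
D_2 = 5.8265
D_3 = 6.7902
D_4 = 7.9133
D_5 = 9.2222
D_6 = 10.7475
Terminal value at t=6: TV = D_7/(r−g) = 11.0592/(0.096−0.029) = 165.0623
P₀ = 4.9996/(1+0.096)^1 + 5.8265/(1+0.096)^2 + 6.7902/(1+0.096)^3 + 7.9133/(1+0.096)^4 + 9.2222/(1+0.096)^5 + 10.7475/(1+0.096)^6 + 165.0623/(1+0.096)^6 = 127.3186

CHF 127.32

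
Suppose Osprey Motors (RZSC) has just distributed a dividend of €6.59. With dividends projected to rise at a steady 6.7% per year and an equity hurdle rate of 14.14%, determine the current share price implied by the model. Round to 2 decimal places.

Gordon growth model: P₀ = D₁/(r − g). D₁ = 6.59 × (1 + 0.067) = 7.0315.
P₀ = 7.0315 / (0.1414 − 0.067) = 7.0315 / 0.0744 = 94.5098

€94.51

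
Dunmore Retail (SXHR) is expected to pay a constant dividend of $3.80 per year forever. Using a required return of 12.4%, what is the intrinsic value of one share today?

$30.65

Zero-growth DDM (perpetuity): P₀ = D/r = 3.80 / 0.124 = 30.6452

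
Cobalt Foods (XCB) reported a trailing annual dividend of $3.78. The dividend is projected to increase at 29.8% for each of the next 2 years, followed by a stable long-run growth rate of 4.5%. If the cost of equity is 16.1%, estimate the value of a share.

Two-stage DDM. Project D₁…D_2 at 0.298, terminal growth 0.045, discount at r = 0.161.
D_1 = 4.9064
D_2 = 6.3686
Terminal value at t=2: TV = D_3/(r−g) = 6.6551/(0.161−0.045) = 57.3719
P₀ = 4.9064/(1+0.161)^1 + 6.3686/(1+0.161)^2 + 57.3719/(1+0.161)^2 = 51.5140

$51.51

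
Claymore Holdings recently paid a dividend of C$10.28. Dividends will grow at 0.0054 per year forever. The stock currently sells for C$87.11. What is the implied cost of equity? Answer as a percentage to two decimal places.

Rearranging the constant-growth DDM: r = D₁/P₀ + g.
D₁ = 10.28 × (1 + 0.0054) = 10.3355.
r = 10.3355 / 87.11 + 0.0054 = 0.11865 + 0.0054 = 0.12405

12.40%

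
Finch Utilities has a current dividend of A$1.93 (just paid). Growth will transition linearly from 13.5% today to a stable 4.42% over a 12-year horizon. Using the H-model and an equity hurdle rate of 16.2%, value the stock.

H-model: P₀ = D₀[(1+g_L) + H(g_S−g_L)]/(r−g_L), with H = 12/2 = 6.
P₀ = 1.93 × [(1+0.0442) + 6×(0.135−0.0442)] / (0.162−0.0442)
   = 1.93 × 1.5890 / 0.1178 = 26.0337

A$26.03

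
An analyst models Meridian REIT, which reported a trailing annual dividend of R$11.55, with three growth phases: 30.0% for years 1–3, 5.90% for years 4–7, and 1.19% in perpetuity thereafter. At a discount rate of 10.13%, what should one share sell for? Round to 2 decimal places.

Three-stage DDM. Project D₁…D_7; terminal Gordon value at t=7 with g = 0.0119; discount at r = 0.1013.
D_1 = 15.0150
D_2 = 19.5195
D_3 = 25.3754
D_4 = 26.8725
D_5 = 28.4580
D_6 = 30.1370
D_7 = 31.9151
TV_7 = 32.2949/(0.1013−0.0119) = 361.2401
P₀ = Σ Dₜ/(1+r)ᵗ + TV_7/(1+r)^7 = 301.5400

R$301.54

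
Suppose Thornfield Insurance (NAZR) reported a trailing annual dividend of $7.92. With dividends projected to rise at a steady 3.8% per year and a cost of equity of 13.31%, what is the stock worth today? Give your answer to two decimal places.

$86.45

Gordon growth model: P₀ = D₁/(r − g). D₁ = 7.92 × (1 + 0.038) = 8.2210.
P₀ = 8.2210 / (0.1331 − 0.038) = 8.2210 / 0.0951 = 86.4454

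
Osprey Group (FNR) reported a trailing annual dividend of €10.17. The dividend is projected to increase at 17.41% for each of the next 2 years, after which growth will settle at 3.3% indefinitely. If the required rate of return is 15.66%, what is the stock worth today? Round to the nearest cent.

Two-stage DDM. Project D₁…D_2 at 0.1741, terminal growth 0.033, discount at r = 0.1566.
D_1 = 11.9406
D_2 = 14.0195
Terminal value at t=2: TV = D_3/(r−g) = 14.4821/(0.1566−0.033) = 117.1691
P₀ = 11.9406/(1+0.1566)^1 + 14.0195/(1+0.1566)^2 + 117.1691/(1+0.1566)^2 = 108.3924

€108.39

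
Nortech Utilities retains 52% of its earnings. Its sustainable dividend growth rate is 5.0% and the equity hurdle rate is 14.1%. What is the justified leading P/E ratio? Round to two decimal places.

5.27

Payout ratio b = 1 − 0.52 = 0.48.
Justified leading P/E = b/(r−g) = 0.48/(0.141−0.05) = 5.2747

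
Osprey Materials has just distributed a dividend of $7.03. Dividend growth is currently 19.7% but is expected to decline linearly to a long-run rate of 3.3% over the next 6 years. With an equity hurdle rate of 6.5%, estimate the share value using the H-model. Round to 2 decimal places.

H-model: P₀ = D₀[(1+g_L) + H(g_S−g_L)]/(r−g_L), with H = 6/2 = 3.
P₀ = 7.03 × [(1+0.033) + 3×(0.197−0.033)] / (0.065−0.033)
   = 7.03 × 1.5250 / 0.032 = 335.0234

$335.02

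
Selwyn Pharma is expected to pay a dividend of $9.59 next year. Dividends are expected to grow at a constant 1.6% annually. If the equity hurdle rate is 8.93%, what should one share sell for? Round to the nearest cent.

$130.83

Gordon growth model: P₀ = D₁/(r − g), with D₁ = 9.59 given directly.
P₀ = 9.5900 / (0.0893 − 0.016) = 9.5900 / 0.0733 = 130.8322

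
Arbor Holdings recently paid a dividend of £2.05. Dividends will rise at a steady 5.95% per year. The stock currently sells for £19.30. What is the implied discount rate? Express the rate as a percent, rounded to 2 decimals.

17.20%

Rearranging the constant-growth DDM: r = D₁/P₀ + g.
D₁ = 2.05 × (1 + 0.0595) = 2.1720.
r = 2.1720 / 19.30 + 0.0595 = 0.11254 + 0.0595 = 0.17204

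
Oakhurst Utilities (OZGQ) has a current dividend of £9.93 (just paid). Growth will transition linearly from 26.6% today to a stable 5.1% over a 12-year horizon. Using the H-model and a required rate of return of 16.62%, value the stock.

H-model: P₀ = D₀[(1+g_L) + H(g_S−g_L)]/(r−g_L), with H = 12/2 = 6.
P₀ = 9.93 × [(1+0.051) + 6×(0.266−0.051)] / (0.1662−0.051)
   = 9.93 × 2.3410 / 0.1152 = 201.7893

£201.79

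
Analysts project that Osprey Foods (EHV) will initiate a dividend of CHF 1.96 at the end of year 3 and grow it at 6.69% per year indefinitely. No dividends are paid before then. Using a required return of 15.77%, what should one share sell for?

Deferred-dividend DDM. At t=2 the remaining stream is a growing perpetuity with first payment D_3 = 1.96.
V_2 = D_3/(r−g) = 1.96/(0.1577−0.0669) = 21.5859
P₀ = V_2/(1+r)^2 = 21.5859/(1+0.1577)^2 = 16.1056

CHF 16.11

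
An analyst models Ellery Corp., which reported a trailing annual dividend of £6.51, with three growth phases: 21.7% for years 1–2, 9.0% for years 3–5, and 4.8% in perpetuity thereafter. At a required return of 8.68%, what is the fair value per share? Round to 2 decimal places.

Three-stage DDM. Project D₁…D_5; terminal Gordon value at t=5 with g = 0.048; discount at r = 0.0868.
D_1 = 7.9227
D_2 = 9.6419
D_3 = 10.5097
D_4 = 11.4555
D_5 = 12.4865
TV_5 = 13.0859/(0.0868−0.048) = 337.2649
P₀ = Σ Dₜ/(1+r)ᵗ + TV_5/(1+r)^5 = 262.5326

£262.53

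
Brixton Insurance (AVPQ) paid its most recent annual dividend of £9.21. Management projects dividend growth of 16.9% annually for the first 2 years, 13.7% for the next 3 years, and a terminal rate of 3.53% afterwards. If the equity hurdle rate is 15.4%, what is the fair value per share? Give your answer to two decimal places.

£125.15

Three-stage DDM. Project D₁…D_5; terminal Gordon value at t=5 with g = 0.0353; discount at r = 0.154.
D_1 = 10.7665
D_2 = 12.5860
D_3 = 14.3103
D_4 = 16.2708
D_5 = 18.4999
TV_5 = 19.1530/(0.154−0.0353) = 161.3562
P₀ = Σ Dₜ/(1+r)ᵗ + TV_5/(1+r)^5 = 125.1483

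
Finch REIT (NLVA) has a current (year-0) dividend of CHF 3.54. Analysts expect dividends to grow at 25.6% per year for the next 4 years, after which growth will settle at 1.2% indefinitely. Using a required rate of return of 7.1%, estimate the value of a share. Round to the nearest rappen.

Two-stage DDM. Project D₁…D_4 at 0.256, terminal growth 0.012, discount at r = 0.071.
D_1 = 4.4462
D_2 = 5.5845
D_3 = 7.0141
D_4 = 8.8097
Terminal value at t=4: TV = D_5/(r−g) = 8.9154/(0.071−0.012) = 151.1090
P₀ = 4.4462/(1+0.071)^1 + 5.5845/(1+0.071)^2 + 7.0141/(1+0.071)^3 + 8.8097/(1+0.071)^4 + 151.1090/(1+0.071)^4 = 136.2759

CHF 136.28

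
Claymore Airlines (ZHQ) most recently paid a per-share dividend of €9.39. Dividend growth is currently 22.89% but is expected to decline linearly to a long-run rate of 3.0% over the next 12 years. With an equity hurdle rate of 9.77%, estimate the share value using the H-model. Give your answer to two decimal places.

H-model: P₀ = D₀[(1+g_L) + H(g_S−g_L)]/(r−g_L), with H = 12/2 = 6.
P₀ = 9.39 × [(1+0.03) + 6×(0.2289−0.03)] / (0.0977−0.03)
   = 9.39 × 2.2234 / 0.0677 = 308.3859

€308.39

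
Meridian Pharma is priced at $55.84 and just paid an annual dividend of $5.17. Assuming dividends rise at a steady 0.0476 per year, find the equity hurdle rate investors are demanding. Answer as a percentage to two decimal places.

Rearranging the constant-growth DDM: r = D₁/P₀ + g.
D₁ = 5.17 × (1 + 0.0476) = 5.4161.
r = 5.4161 / 55.84 + 0.0476 = 0.09699 + 0.0476 = 0.14459

14.46%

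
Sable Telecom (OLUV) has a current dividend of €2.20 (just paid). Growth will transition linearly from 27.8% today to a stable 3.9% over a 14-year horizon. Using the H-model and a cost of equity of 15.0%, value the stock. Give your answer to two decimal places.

H-model: P₀ = D₀[(1+g_L) + H(g_S−g_L)]/(r−g_L), with H = 14/2 = 7.
P₀ = 2.20 × [(1+0.039) + 7×(0.278−0.039)] / (0.15−0.039)
   = 2.20 × 2.7120 / 0.111 = 53.7514

€53.75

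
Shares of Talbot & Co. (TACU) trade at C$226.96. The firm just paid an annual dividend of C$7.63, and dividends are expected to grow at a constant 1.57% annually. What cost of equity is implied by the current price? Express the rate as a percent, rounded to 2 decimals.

4.98%

Rearranging the constant-growth DDM: r = D₁/P₀ + g.
D₁ = 7.63 × (1 + 0.0157) = 7.7498.
r = 7.7498 / 226.96 + 0.0157 = 0.03415 + 0.0157 = 0.04985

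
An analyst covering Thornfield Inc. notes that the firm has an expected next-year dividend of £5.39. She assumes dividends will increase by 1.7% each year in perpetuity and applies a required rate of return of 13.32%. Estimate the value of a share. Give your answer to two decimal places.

Gordon growth model: P₀ = D₁/(r − g), with D₁ = 5.39 given directly.
P₀ = 5.3900 / (0.1332 − 0.017) = 5.3900 / 0.1162 = 46.3855

£46.39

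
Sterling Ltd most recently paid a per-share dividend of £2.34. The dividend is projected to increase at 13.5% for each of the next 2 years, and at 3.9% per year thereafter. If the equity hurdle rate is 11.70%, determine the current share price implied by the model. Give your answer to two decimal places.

Two-stage DDM. Project D₁…D_2 at 0.135, terminal growth 0.039, discount at r = 0.117.
D_1 = 2.6559
D_2 = 3.0144
Terminal value at t=2: TV = D_3/(r−g) = 3.1320/(0.117−0.039) = 40.1540
P₀ = 2.6559/(1+0.117)^1 + 3.0144/(1+0.117)^2 + 40.1540/(1+0.117)^2 = 36.9764

£36.98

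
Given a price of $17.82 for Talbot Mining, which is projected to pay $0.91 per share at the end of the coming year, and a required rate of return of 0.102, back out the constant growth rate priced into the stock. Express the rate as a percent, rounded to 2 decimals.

From P₀ = D₁/(r − g), the implied growth is g = r − D₁/P₀.
g = 0.102 − 0.91/17.82 = 0.102 − 0.05107 = 0.05093

5.09%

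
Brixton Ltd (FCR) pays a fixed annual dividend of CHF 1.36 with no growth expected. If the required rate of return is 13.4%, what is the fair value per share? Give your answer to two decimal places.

CHF 10.15

Zero-growth DDM (perpetuity): P₀ = D/r = 1.36 / 0.134 = 10.1493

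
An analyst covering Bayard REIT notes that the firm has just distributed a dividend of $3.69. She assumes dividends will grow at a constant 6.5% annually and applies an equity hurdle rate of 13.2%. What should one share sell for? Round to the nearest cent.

Gordon growth model: P₀ = D₁/(r − g). D₁ = 3.69 × (1 + 0.065) = 3.9298.
P₀ = 3.9298 / (0.132 − 0.065) = 3.9298 / 0.067 = 58.6545

$58.65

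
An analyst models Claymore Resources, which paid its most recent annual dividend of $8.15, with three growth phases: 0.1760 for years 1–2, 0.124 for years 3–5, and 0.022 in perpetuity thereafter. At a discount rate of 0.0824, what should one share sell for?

Three-stage DDM. Project D₁…D_5; terminal Gordon value at t=5 with g = 0.022; discount at r = 0.0824.
D_1 = 9.5844
D_2 = 11.2713
D_3 = 12.6689
D_4 = 14.2398
D_5 = 16.0056
TV_5 = 16.3577/(0.0824−0.022) = 270.8227
P₀ = Σ Dₜ/(1+r)ᵗ + TV_5/(1+r)^5 = 231.8956

$231.90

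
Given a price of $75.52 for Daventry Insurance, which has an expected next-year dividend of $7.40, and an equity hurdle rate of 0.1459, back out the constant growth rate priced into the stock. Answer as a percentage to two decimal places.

4.79%

From P₀ = D₁/(r − g), the implied growth is g = r − D₁/P₀.
g = 0.1459 − 7.40/75.52 = 0.1459 − 0.09799 = 0.04791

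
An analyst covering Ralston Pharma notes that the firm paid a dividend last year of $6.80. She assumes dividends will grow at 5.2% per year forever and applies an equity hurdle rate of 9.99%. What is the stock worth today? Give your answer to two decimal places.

$149.34

Gordon growth model: P₀ = D₁/(r − g). D₁ = 6.80 × (1 + 0.052) = 7.1536.
P₀ = 7.1536 / (0.0999 − 0.052) = 7.1536 / 0.0479 = 149.3445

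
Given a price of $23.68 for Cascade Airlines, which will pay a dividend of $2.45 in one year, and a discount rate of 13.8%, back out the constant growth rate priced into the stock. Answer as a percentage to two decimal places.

3.45%

From P₀ = D₁/(r − g), the implied growth is g = r − D₁/P₀.
g = 0.138 − 2.45/23.68 = 0.138 − 0.10346 = 0.03454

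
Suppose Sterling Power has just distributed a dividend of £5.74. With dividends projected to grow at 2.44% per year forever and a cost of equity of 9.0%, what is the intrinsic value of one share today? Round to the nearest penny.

Gordon growth model: P₀ = D₁/(r − g). D₁ = 5.74 × (1 + 0.0244) = 5.8801.
P₀ = 5.8801 / (0.09 − 0.0244) = 5.8801 / 0.0656 = 89.6350

£89.64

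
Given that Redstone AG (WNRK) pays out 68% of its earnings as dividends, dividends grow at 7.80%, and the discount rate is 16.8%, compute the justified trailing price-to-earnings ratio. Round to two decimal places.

Justified trailing P/E = b(1+g)/(r−g) = 0.68×(1+0.078)/(0.168−0.078) = 8.1449

8.14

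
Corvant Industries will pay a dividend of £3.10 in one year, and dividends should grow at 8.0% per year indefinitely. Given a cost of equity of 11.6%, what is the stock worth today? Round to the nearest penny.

Gordon growth model: P₀ = D₁/(r − g), with D₁ = 3.10 given directly.
P₀ = 3.1000 / (0.116 − 0.08) = 3.1000 / 0.036 = 86.1111

£86.11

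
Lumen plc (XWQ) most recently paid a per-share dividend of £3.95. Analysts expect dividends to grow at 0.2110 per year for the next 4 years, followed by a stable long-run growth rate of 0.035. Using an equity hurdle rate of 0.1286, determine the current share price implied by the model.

£76.80

Two-stage DDM. Project D₁…D_4 at 0.211, terminal growth 0.035, discount at r = 0.1286.
D_1 = 4.7835
D_2 = 5.7928
D_3 = 7.0150
D_4 = 8.4952
Terminal value at t=4: TV = D_5/(r−g) = 8.7925/(0.1286−0.035) = 93.9373
P₀ = 4.7835/(1+0.1286)^1 + 5.7928/(1+0.1286)^2 + 7.0150/(1+0.1286)^3 + 8.4952/(1+0.1286)^4 + 93.9373/(1+0.1286)^4 = 76.8022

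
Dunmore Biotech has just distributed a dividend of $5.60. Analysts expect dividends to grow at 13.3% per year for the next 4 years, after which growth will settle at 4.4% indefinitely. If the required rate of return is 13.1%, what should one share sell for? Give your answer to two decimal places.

Two-stage DDM. Project D₁…D_4 at 0.133, terminal growth 0.044, discount at r = 0.131.
D_1 = 6.3448
D_2 = 7.1887
D_3 = 8.1447
D_4 = 9.2280
Terminal value at t=4: TV = D_5/(r−g) = 9.6340/(0.131−0.044) = 110.7360
P₀ = 6.3448/(1+0.131)^1 + 7.1887/(1+0.131)^2 + 8.1447/(1+0.131)^3 + 9.2280/(1+0.131)^4 + 110.7360/(1+0.131)^4 = 90.1758

$90.18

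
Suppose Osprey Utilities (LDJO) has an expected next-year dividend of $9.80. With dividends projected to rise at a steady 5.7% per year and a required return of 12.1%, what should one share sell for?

$153.12

Gordon growth model: P₀ = D₁/(r − g), with D₁ = 9.80 given directly.
P₀ = 9.8000 / (0.121 − 0.057) = 9.8000 / 0.064 = 153.1250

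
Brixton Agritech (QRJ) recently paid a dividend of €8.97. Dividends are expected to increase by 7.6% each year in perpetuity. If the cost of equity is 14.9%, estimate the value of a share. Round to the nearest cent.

€132.22

Gordon growth model: P₀ = D₁/(r − g). D₁ = 8.97 × (1 + 0.076) = 9.6517.
P₀ = 9.6517 / (0.149 − 0.076) = 9.6517 / 0.073 = 132.2153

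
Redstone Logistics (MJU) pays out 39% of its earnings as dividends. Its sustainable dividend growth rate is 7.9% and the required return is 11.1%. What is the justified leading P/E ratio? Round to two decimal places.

Justified leading P/E = b/(r−g) = 0.39/(0.111−0.079) = 12.1875

12.19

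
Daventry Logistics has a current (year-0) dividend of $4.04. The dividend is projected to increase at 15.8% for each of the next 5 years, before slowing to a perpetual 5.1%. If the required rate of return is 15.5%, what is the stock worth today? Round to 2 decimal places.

$61.72

Two-stage DDM. Project D₁…D_5 at 0.158, terminal growth 0.051, discount at r = 0.155.
D_1 = 4.6783
D_2 = 5.4175
D_3 = 6.2735
D_4 = 7.2647
D_5 = 8.4125
Terminal value at t=5: TV = D_6/(r−g) = 8.8415/(0.155−0.051) = 85.0146
P₀ = 4.6783/(1+0.155)^1 + 5.4175/(1+0.155)^2 + 6.2735/(1+0.155)^3 + 7.2647/(1+0.155)^4 + 8.4125/(1+0.155)^5 + 85.0146/(1+0.155)^5 = 61.7182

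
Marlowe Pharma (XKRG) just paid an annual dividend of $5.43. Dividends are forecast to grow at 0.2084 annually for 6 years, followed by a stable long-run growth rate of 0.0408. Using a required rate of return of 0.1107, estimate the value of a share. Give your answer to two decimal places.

$178.30

Two-stage DDM. Project D₁…D_6 at 0.2084, terminal growth 0.0408, discount at r = 0.1107.
D_1 = 6.5616
D_2 = 7.9291
D_3 = 9.5815
D_4 = 11.5782
D_5 = 13.9911
D_6 = 16.9069
Terminal value at t=6: TV = D_7/(r−g) = 17.5967/(0.1107−0.0408) = 251.7412
P₀ = 6.5616/(1+0.1107)^1 + 7.9291/(1+0.1107)^2 + 9.5815/(1+0.1107)^3 + 11.5782/(1+0.1107)^4 + 13.9911/(1+0.1107)^5 + 16.9069/(1+0.1107)^6 + 251.7412/(1+0.1107)^6 = 178.3002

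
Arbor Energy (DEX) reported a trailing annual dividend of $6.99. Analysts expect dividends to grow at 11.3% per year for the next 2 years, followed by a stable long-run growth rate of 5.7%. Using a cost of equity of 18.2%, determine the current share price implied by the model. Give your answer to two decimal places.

Two-stage DDM. Project D₁…D_2 at 0.113, terminal growth 0.057, discount at r = 0.182.
D_1 = 7.7799
D_2 = 8.6590
Terminal value at t=2: TV = D_3/(r−g) = 9.1526/(0.182−0.057) = 73.2205
P₀ = 7.7799/(1+0.182)^1 + 8.6590/(1+0.182)^2 + 73.2205/(1+0.182)^2 = 65.1877

$65.19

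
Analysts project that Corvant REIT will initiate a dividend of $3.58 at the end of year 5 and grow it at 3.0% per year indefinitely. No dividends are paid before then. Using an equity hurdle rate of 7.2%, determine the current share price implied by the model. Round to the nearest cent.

$64.54

Deferred-dividend DDM. At t=4 the remaining stream is a growing perpetuity with first payment D_5 = 3.58.
V_4 = D_5/(r−g) = 3.58/(0.072−0.03) = 85.2381
P₀ = V_4/(1+r)^4 = 85.2381/(1+0.072)^4 = 64.5438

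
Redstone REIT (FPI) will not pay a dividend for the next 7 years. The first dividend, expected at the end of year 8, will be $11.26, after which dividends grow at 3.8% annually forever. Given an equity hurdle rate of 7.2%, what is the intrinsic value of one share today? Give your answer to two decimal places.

$203.56

Deferred-dividend DDM. At t=7 the remaining stream is a growing perpetuity with first payment D_8 = 11.26.
V_7 = D_8/(r−g) = 11.26/(0.072−0.038) = 331.1765
P₀ = V_7/(1+r)^7 = 331.1765/(1+0.072)^7 = 203.5617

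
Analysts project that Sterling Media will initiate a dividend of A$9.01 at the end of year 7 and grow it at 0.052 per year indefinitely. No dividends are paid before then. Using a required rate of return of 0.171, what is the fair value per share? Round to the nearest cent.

Deferred-dividend DDM. At t=6 the remaining stream is a growing perpetuity with first payment D_7 = 9.01.
V_6 = D_7/(r−g) = 9.01/(0.171−0.052) = 75.7143
P₀ = V_6/(1+r)^6 = 75.7143/(1+0.171)^6 = 29.3654

A$29.37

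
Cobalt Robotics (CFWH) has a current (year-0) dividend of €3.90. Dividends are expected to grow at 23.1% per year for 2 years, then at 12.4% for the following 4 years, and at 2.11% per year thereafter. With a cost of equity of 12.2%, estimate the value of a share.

€75.68

Three-stage DDM. Project D₁…D_6; terminal Gordon value at t=6 with g = 0.0211; discount at r = 0.122.
D_1 = 4.8009
D_2 = 5.9099
D_3 = 6.6427
D_4 = 7.4664
D_5 = 8.3923
D_6 = 9.4329
TV_6 = 9.6320/(0.122−0.0211) = 95.4604
P₀ = Σ Dₜ/(1+r)ᵗ + TV_6/(1+r)^6 = 75.6837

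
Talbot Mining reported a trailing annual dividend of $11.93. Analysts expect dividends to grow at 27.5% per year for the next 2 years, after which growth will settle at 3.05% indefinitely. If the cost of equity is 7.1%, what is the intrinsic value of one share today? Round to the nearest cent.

Two-stage DDM. Project D₁…D_2 at 0.275, terminal growth 0.0305, discount at r = 0.071.
D_1 = 15.2107
D_2 = 19.3937
Terminal value at t=2: TV = D_3/(r−g) = 19.9852/(0.071−0.0305) = 493.4621
P₀ = 15.2107/(1+0.071)^1 + 19.3937/(1+0.071)^2 + 493.4621/(1+0.071)^2 = 461.3144

$461.31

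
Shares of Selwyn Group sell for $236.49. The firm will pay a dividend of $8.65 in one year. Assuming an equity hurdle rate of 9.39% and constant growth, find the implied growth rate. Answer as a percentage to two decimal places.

From P₀ = D₁/(r − g), the implied growth is g = r − D₁/P₀.
g = 0.0939 − 8.65/236.49 = 0.0939 − 0.03658 = 0.05732

5.73%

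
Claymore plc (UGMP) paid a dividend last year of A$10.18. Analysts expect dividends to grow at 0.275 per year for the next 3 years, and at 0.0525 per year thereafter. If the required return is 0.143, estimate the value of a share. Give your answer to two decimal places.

Two-stage DDM. Project D₁…D_3 at 0.275, terminal growth 0.0525, discount at r = 0.143.
D_1 = 12.9795
D_2 = 16.5489
D_3 = 21.0998
Terminal value at t=3: TV = D_4/(r−g) = 22.2075/(0.143−0.0525) = 245.3872
P₀ = 12.9795/(1+0.143)^1 + 16.5489/(1+0.143)^2 + 21.0998/(1+0.143)^3 + 245.3872/(1+0.143)^3 = 202.4812

A$202.48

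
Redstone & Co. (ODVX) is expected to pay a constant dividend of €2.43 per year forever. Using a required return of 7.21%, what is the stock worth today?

€33.70

Zero-growth DDM (perpetuity): P₀ = D/r = 2.43 / 0.0721 = 33.7032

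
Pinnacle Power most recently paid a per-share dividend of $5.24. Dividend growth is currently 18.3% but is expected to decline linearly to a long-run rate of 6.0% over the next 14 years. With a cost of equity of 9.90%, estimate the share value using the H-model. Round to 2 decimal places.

H-model: P₀ = D₀[(1+g_L) + H(g_S−g_L)]/(r−g_L), with H = 14/2 = 7.
P₀ = 5.24 × [(1+0.06) + 7×(0.183−0.06)] / (0.099−0.06)
   = 5.24 × 1.9210 / 0.039 = 258.1036

$258.10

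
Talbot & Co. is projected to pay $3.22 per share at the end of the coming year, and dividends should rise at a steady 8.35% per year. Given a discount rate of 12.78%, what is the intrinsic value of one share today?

$72.69

Gordon growth model: P₀ = D₁/(r − g), with D₁ = 3.22 given directly.
P₀ = 3.2200 / (0.1278 − 0.0835) = 3.2200 / 0.0443 = 72.6862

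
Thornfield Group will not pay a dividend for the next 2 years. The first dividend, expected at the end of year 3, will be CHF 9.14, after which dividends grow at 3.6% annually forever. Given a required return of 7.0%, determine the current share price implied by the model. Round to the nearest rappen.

CHF 234.80

Deferred-dividend DDM. At t=2 the remaining stream is a growing perpetuity with first payment D_3 = 9.14.
V_2 = D_3/(r−g) = 9.14/(0.07−0.036) = 268.8235
P₀ = V_2/(1+r)^2 = 268.8235/(1+0.07)^2 = 234.8009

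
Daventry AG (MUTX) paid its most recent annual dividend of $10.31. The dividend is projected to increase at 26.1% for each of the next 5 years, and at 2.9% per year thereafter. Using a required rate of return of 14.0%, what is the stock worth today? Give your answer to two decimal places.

$228.75

Two-stage DDM. Project D₁…D_5 at 0.261, terminal growth 0.029, discount at r = 0.14.
D_1 = 13.0009
D_2 = 16.3941
D_3 = 20.6730
D_4 = 26.0687
D_5 = 32.8726
Terminal value at t=5: TV = D_6/(r−g) = 33.8259/(0.14−0.029) = 304.7379
P₀ = 13.0009/(1+0.14)^1 + 16.3941/(1+0.14)^2 + 20.6730/(1+0.14)^3 + 26.0687/(1+0.14)^4 + 32.8726/(1+0.14)^5 + 304.7379/(1+0.14)^5 = 228.7518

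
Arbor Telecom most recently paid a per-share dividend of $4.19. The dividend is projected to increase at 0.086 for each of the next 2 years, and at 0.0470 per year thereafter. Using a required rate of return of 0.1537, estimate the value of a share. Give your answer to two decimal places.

Two-stage DDM. Project D₁…D_2 at 0.086, terminal growth 0.047, discount at r = 0.1537.
D_1 = 4.5503
D_2 = 4.9417
Terminal value at t=2: TV = D_3/(r−g) = 5.1739/(0.1537−0.047) = 48.4904
P₀ = 4.5503/(1+0.1537)^1 + 4.9417/(1+0.1537)^2 + 48.4904/(1+0.1537)^2 = 44.0877

$44.09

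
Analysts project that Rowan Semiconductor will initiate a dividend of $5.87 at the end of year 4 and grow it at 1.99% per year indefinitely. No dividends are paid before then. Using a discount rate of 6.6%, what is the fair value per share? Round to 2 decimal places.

Deferred-dividend DDM. At t=3 the remaining stream is a growing perpetuity with first payment D_4 = 5.87.
V_3 = D_4/(r−g) = 5.87/(0.066−0.0199) = 127.3319
P₀ = V_3/(1+r)^3 = 127.3319/(1+0.066)^3 = 105.1152

$105.12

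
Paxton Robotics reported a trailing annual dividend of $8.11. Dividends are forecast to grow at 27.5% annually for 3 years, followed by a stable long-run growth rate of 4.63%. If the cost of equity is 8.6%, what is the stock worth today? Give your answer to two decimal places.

Two-stage DDM. Project D₁…D_3 at 0.275, terminal growth 0.0463, discount at r = 0.086.
D_1 = 10.3402
D_2 = 13.1838
D_3 = 16.8094
Terminal value at t=3: TV = D_4/(r−g) = 17.5876/(0.086−0.0463) = 443.0137
P₀ = 10.3402/(1+0.086)^1 + 13.1838/(1+0.086)^2 + 16.8094/(1+0.086)^3 + 443.0137/(1+0.086)^3 = 379.7055

$379.71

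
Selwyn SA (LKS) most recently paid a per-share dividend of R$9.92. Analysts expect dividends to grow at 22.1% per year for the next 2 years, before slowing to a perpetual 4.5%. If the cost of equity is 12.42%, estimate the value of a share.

R$176.88

Two-stage DDM. Project D₁…D_2 at 0.221, terminal growth 0.045, discount at r = 0.1242.
D_1 = 12.1123
D_2 = 14.7891
Terminal value at t=2: TV = D_3/(r−g) = 15.4547/(0.1242−0.045) = 195.1345
P₀ = 12.1123/(1+0.1242)^1 + 14.7891/(1+0.1242)^2 + 195.1345/(1+0.1242)^2 = 176.8759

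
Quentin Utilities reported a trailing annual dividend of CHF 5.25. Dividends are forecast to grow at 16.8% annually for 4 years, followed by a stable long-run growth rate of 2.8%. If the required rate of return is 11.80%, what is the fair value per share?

Two-stage DDM. Project D₁…D_4 at 0.168, terminal growth 0.028, discount at r = 0.118.
D_1 = 6.1320
D_2 = 7.1622
D_3 = 8.3654
D_4 = 9.7708
Terminal value at t=4: TV = D_5/(r−g) = 10.0444/(0.118−0.028) = 111.6044
P₀ = 6.1320/(1+0.118)^1 + 7.1622/(1+0.118)^2 + 8.3654/(1+0.118)^3 + 9.7708/(1+0.118)^4 + 111.6044/(1+0.118)^4 = 94.8908

CHF 94.89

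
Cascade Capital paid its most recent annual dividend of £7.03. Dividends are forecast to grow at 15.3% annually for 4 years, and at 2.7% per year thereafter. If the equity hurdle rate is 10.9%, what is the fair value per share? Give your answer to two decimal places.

Two-stage DDM. Project D₁…D_4 at 0.153, terminal growth 0.027, discount at r = 0.109.
D_1 = 8.1056
D_2 = 9.3457
D_3 = 10.7756
D_4 = 12.4243
Terminal value at t=4: TV = D_5/(r−g) = 12.7598/(0.109−0.027) = 155.6070
P₀ = 8.1056/(1+0.109)^1 + 9.3457/(1+0.109)^2 + 10.7756/(1+0.109)^3 + 12.4243/(1+0.109)^4 + 155.6070/(1+0.109)^4 = 133.8954

£133.90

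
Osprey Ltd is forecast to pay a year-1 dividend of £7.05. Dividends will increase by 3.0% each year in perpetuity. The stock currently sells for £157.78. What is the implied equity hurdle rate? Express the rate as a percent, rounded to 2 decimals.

7.47%

Rearranging the constant-growth DDM: r = D₁/P₀ + g.
r = 7.0500 / 157.78 + 0.03 = 0.04468 + 0.03 = 0.07468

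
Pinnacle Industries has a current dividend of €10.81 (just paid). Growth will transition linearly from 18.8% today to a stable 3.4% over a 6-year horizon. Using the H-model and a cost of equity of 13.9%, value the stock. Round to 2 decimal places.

H-model: P₀ = D₀[(1+g_L) + H(g_S−g_L)]/(r−g_L), with H = 6/2 = 3.
P₀ = 10.81 × [(1+0.034) + 3×(0.188−0.034)] / (0.139−0.034)
   = 10.81 × 1.4960 / 0.105 = 154.0168

€154.02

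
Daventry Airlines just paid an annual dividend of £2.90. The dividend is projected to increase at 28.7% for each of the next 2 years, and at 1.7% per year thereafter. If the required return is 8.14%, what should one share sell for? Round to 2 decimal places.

Two-stage DDM. Project D₁…D_2 at 0.287, terminal growth 0.017, discount at r = 0.0814.
D_1 = 3.7323
D_2 = 4.8035
Terminal value at t=2: TV = D_3/(r−g) = 4.8851/(0.0814−0.017) = 75.8560
P₀ = 3.7323/(1+0.0814)^1 + 4.8035/(1+0.0814)^2 + 75.8560/(1+0.0814)^2 = 72.4250

£72.42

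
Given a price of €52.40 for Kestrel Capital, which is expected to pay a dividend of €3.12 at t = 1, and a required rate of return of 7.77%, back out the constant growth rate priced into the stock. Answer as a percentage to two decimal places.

1.82%

From P₀ = D₁/(r − g), the implied growth is g = r − D₁/P₀.
g = 0.0777 − 3.12/52.40 = 0.0777 − 0.05954 = 0.01816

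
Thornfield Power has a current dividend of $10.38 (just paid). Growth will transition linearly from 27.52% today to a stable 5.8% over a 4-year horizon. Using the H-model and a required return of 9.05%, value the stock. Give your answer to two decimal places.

H-model: P₀ = D₀[(1+g_L) + H(g_S−g_L)]/(r−g_L), with H = 4/2 = 2.
P₀ = 10.38 × [(1+0.058) + 2×(0.2752−0.058)] / (0.0905−0.058)
   = 10.38 × 1.4924 / 0.0325 = 476.6496

$476.65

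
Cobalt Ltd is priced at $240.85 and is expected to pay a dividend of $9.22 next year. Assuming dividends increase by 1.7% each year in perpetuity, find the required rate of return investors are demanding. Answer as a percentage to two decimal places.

5.53%

Rearranging the constant-growth DDM: r = D₁/P₀ + g.
r = 9.2200 / 240.85 + 0.017 = 0.03828 + 0.017 = 0.05528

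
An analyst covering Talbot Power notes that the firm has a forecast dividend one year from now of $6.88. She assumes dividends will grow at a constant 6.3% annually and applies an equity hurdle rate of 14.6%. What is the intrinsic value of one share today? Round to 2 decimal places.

Gordon growth model: P₀ = D₁/(r − g), with D₁ = 6.88 given directly.
P₀ = 6.8800 / (0.146 − 0.063) = 6.8800 / 0.083 = 82.8916

$82.89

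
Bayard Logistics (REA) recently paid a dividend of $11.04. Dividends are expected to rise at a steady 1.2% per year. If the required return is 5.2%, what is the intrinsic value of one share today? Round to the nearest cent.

Gordon growth model: P₀ = D₁/(r − g). D₁ = 11.04 × (1 + 0.012) = 11.1725.
P₀ = 11.1725 / (0.052 − 0.012) = 11.1725 / 0.04 = 279.3120

$279.31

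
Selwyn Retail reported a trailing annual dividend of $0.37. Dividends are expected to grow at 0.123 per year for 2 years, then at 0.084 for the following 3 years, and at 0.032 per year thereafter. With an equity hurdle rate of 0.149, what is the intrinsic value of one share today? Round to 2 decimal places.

$4.28

Three-stage DDM. Project D₁…D_5; terminal Gordon value at t=5 with g = 0.032; discount at r = 0.149.
D_1 = 0.4155
D_2 = 0.4666
D_3 = 0.5058
D_4 = 0.5483
D_5 = 0.5944
TV_5 = 0.6134/(0.149−0.032) = 5.2426
P₀ = Σ Dₜ/(1+r)ᵗ + TV_5/(1+r)^5 = 4.2777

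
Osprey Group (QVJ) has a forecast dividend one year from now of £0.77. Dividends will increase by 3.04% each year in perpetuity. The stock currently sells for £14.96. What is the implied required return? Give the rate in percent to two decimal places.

Rearranging the constant-growth DDM: r = D₁/P₀ + g.
r = 0.7700 / 14.96 + 0.0304 = 0.05147 + 0.0304 = 0.08187

8.19%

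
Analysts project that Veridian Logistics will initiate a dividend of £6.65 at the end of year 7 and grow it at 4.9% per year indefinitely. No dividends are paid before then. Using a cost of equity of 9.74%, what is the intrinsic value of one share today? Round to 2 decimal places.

Deferred-dividend DDM. At t=6 the remaining stream is a growing perpetuity with first payment D_7 = 6.65.
V_6 = D_7/(r−g) = 6.65/(0.0974−0.049) = 137.3967
P₀ = V_6/(1+r)^6 = 137.3967/(1+0.0974)^6 = 78.6659

£78.67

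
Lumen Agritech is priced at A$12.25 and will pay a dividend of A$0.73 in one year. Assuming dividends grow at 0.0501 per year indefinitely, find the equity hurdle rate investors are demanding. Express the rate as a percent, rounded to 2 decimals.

10.97%

Rearranging the constant-growth DDM: r = D₁/P₀ + g.
r = 0.7300 / 12.25 + 0.0501 = 0.05959 + 0.0501 = 0.10969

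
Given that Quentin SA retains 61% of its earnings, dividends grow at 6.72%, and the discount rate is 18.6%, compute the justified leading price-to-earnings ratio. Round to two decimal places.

Payout ratio b = 1 − 0.61 = 0.39.
Justified leading P/E = b/(r−g) = 0.39/(0.186−0.0672) = 3.2828

3.28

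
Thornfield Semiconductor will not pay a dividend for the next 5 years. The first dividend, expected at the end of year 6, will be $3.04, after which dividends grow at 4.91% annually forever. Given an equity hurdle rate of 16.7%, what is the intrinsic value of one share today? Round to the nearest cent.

$11.91

Deferred-dividend DDM. At t=5 the remaining stream is a growing perpetuity with first payment D_6 = 3.04.
V_5 = D_6/(r−g) = 3.04/(0.167−0.0491) = 25.7846
P₀ = V_5/(1+r)^5 = 25.7846/(1+0.167)^5 = 11.9126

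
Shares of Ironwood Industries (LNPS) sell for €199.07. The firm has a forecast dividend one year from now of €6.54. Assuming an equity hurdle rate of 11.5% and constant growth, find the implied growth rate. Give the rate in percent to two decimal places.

8.21%

From P₀ = D₁/(r − g), the implied growth is g = r − D₁/P₀.
g = 0.115 − 6.54/199.07 = 0.115 − 0.03285 = 0.08215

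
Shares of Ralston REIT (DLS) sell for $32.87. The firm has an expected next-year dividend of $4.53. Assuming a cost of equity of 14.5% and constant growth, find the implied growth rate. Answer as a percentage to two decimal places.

From P₀ = D₁/(r − g), the implied growth is g = r − D₁/P₀.
g = 0.145 − 4.53/32.87 = 0.145 − 0.13782 = 0.00718

0.72%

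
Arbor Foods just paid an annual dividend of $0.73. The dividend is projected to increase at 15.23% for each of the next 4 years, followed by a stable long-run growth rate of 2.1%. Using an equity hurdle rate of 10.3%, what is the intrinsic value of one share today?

Two-stage DDM. Project D₁…D_4 at 0.1523, terminal growth 0.021, discount at r = 0.103.
D_1 = 0.8412
D_2 = 0.9693
D_3 = 1.1169
D_4 = 1.2870
Terminal value at t=4: TV = D_5/(r−g) = 1.3140/(0.103−0.021) = 16.0250
P₀ = 0.8412/(1+0.103)^1 + 0.9693/(1+0.103)^2 + 1.1169/(1+0.103)^3 + 1.2870/(1+0.103)^4 + 16.0250/(1+0.103)^4 = 14.0879

$14.09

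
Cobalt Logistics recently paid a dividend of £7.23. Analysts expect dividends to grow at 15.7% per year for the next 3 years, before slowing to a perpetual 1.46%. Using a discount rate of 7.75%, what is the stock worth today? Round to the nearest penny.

£169.44

Two-stage DDM. Project D₁…D_3 at 0.157, terminal growth 0.0146, discount at r = 0.0775.
D_1 = 8.3651
D_2 = 9.6784
D_3 = 11.1979
Terminal value at t=3: TV = D_4/(r−g) = 11.3614/(0.0775−0.0146) = 180.6270
P₀ = 8.3651/(1+0.0775)^1 + 9.6784/(1+0.0775)^2 + 11.1979/(1+0.0775)^3 + 180.6270/(1+0.0775)^3 = 169.4389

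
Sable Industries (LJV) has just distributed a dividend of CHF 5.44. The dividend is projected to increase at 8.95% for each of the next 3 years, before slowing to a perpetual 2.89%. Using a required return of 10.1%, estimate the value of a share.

Two-stage DDM. Project D₁…D_3 at 0.0895, terminal growth 0.0289, discount at r = 0.101.
D_1 = 5.9269
D_2 = 6.4573
D_3 = 7.0353
Terminal value at t=3: TV = D_4/(r−g) = 7.2386/(0.101−0.0289) = 100.3965
P₀ = 5.9269/(1+0.101)^1 + 6.4573/(1+0.101)^2 + 7.0353/(1+0.101)^3 + 100.3965/(1+0.101)^3 = 91.2055

CHF 91.21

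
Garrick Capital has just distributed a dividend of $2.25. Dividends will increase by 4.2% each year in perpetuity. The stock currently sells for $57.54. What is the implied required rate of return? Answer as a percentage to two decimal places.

8.27%

Rearranging the constant-growth DDM: r = D₁/P₀ + g.
D₁ = 2.25 × (1 + 0.042) = 2.3445.
r = 2.3445 / 57.54 + 0.042 = 0.04075 + 0.042 = 0.08275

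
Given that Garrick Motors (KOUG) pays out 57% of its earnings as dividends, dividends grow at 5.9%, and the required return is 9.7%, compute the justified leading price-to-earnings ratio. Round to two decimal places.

15.00

Justified leading P/E = b/(r−g) = 0.57/(0.097−0.059) = 15.0000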